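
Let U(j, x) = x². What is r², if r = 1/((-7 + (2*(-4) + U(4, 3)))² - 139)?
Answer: 1/10609 ≈ 9.4260e-5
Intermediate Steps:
r = -1/103 (r = 1/((-7 + (2*(-4) + 3²))² - 139) = 1/((-7 + (-8 + 9))² - 139) = 1/((-7 + 1)² - 139) = 1/((-6)² - 139) = 1/(36 - 139) = 1/(-103) = -1/103 ≈ -0.0097087)
r² = (-1/103)² = 1/10609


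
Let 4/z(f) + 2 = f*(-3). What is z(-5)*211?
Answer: 844/13 ≈ 64.923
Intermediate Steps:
z(f) = 4/(-2 - 3*f) (z(f) = 4/(-2 + f*(-3)) = 4/(-2 - 3*f))
z(-5)*211 = -4/(2 + 3*(-5))*211 = -4/(2 - 15)*211 = -4/(-13)*211 = -4*(-1/13)*211 = (4/13)*211 = 844/13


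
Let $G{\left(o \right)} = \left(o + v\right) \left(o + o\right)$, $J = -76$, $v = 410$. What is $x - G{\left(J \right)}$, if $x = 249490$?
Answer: $300258$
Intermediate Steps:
$G{\left(o \right)} = 2 o \left(410 + o\right)$ ($G{\left(o \right)} = \left(o + 410\right) \left(o + o\right) = \left(410 + o\right) 2 o = 2 o \left(410 + o\right)$)
$x - G{\left(J \right)} = 249490 - 2 \left(-76\right) \left(410 - 76\right) = 249490 - 2 \left(-76\right) 334 = 249490 - -50768 = 249490 + 50768 = 300258$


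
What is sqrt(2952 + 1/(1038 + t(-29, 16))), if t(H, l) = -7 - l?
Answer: sqrt(3041225215)/1015 ≈ 54.332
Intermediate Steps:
sqrt(2952 + 1/(1038 + t(-29, 16))) = sqrt(2952 + 1/(1038 + (-7 - 1*16))) = sqrt(2952 + 1/(1038 + (-7 - 16))) = sqrt(2952 + 1/(1038 - 23)) = sqrt(2952 + 1/1015) = sqrt(2996281/1015) = sqrt(3041225215)/1015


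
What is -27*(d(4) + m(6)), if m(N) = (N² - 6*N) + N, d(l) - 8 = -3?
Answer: -297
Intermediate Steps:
d(l) = 5 (d(l) = 8 - 3 = 5)
m(N) = N² - 5*N
-27*(d(4) + m(6)) = -27*(5 + 6*(-5 + 6)) = -27*(5 + 6*1) = -27*(5 + 6) = -27*11 = -297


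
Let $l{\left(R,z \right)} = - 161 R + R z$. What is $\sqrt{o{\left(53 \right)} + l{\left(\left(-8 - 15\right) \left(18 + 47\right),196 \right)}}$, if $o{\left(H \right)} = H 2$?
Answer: $i \sqrt{52219} \approx 228.51 i$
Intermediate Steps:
$o{\left(H \right)} = 2 H$
$\sqrt{o{\left(53 \right)} + l{\left(\left(-8 - 15\right) \left(18 + 47\right),196 \right)}} = \sqrt{2 \cdot 53 + \left(-8 - 15\right) \left(18 + 47\right) \left(-161 + 196\right)} = \sqrt{106 + \left(-23\right) 65 \cdot 35} = \sqrt{106 - 52325} = \sqrt{-52219} = i \sqrt{52219}$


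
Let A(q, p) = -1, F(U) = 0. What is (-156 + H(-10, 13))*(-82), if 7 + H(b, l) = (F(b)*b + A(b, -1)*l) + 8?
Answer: 13776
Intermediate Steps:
H(b, l) = 1 - l (H(b, l) = -7 + ((0*b - l) + 8) = -7 + ((0 - l) + 8) = -7 + (-l + 8) = -7 + (8 - l) = 1 - l)
(-156 + H(-10, 13))*(-82) = (-156 + (1 - 1*13))*(-82) = (-156 + (1 - 13))*(-82) = (-156 - 12)*(-82) = -168*(-82) = 13776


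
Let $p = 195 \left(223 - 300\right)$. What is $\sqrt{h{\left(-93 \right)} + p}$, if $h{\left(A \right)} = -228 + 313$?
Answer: $i \sqrt{14930} \approx 122.19 i$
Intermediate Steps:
$h{\left(A \right)} = 85$
$p = -15015$ ($p = 195 \left(-77\right) = -15015$)
$\sqrt{h{\left(-93 \right)} + p} = \sqrt{85 - 15015} = \sqrt{-14930} = i \sqrt{14930}$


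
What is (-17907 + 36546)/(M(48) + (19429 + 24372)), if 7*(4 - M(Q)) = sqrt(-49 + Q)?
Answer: 40007588355/94025023226 + 130473*I/94025023226 ≈ 0.4255 + 1.3876e-6*I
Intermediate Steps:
M(Q) = 4 - sqrt(-49 + Q)/7
(-17907 + 36546)/(M(48) + (19429 + 24372)) = (-17907 + 36546)/((4 - sqrt(-49 + 48)/7) + (19429 + 24372)) = 18639/((4 - I/7) + 43801) = 18639/(43805 - I/7) = 18639*(49*(43805 + I/7)/94025023226) = 913311*(43805 + I/7)/94025023226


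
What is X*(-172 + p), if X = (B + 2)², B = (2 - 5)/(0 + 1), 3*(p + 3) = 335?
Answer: -190/3 ≈ -63.333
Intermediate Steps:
p = 326/3 (p = -3 + (⅓)*335 = -3 + 335/3 = 326/3 ≈ 108.67)
B = -3 (B = -3/1 = -3*1 = -3)
X = 1 (X = (-3 + 2)² = (-1)² = 1)
X*(-172 + p) = 1*(-172 + 326/3) = 1*(-190/3) = -190/3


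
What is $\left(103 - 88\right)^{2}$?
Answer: $225$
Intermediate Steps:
$\left(103 - 88\right)^{2} = 15^{2} = 225$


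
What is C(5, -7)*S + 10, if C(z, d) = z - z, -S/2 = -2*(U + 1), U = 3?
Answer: 10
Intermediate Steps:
S = 16 (S = -(-4)*(3 + 1) = -(-4)*4 = -2*(-8) = 16)
C(z, d) = 0
C(5, -7)*S + 10 = 0*16 + 10 = 0 + 10 = 10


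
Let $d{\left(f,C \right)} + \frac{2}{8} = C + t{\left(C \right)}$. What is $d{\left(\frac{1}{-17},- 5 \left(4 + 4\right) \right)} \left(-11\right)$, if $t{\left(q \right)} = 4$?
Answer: $\frac{1595}{4} \approx 398.75$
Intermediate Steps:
$d{\left(f,C \right)} = \frac{15}{4} + C$ ($d{\left(f,C \right)} = - \frac{1}{4} + \left(C + 4\right) = - \frac{1}{4} + \left(4 + C\right) = \frac{15}{4} + C$)
$d{\left(\frac{1}{-17},- 5 \left(4 + 4\right) \right)} \left(-11\right) = \left(\frac{15}{4} - 5 \left(4 + 4\right)\right) \left(-11\right) = \left(\frac{15}{4} - 40\right) \left(-11\right) = \left(- \frac{145}{4}\right) \left(-11\right) = \frac{1595}{4}$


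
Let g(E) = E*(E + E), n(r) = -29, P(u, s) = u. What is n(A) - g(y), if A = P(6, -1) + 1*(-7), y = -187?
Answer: -69967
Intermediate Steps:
A = -1 (A = 6 + 1*(-7) = 6 - 7 = -1)
g(E) = 2*E² (g(E) = E*(2*E) = 2*E²)
n(A) - g(y) = -29 - 2*(-187)² = -29 - 2*34969 = -29 - 1*69938 = -29 - 69938 = -69967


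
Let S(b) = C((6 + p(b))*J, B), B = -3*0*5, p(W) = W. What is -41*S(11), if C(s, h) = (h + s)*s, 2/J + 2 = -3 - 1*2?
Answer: -47396/49 ≈ -967.27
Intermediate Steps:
J = -2/7 (J = 2/(-2 + (-3 - 1*2)) = 2/(-2 + (-3 - 2)) = 2/(-2 - 5) = 2/(-7) = 2*(-⅐) = -2/7 ≈ -0.28571)
B = 0 (B = 0*5 = 0)
C(s, h) = s*(h + s)
S(b) = (-12/7 - 2*b/7)² (S(b) = ((6 + b)*(-2/7))*(0 + (6 + b)*(-2/7)) = (-12/7 - 2*b/7)*(0 + (-12/7 - 2*b/7)) = (-12/7 - 2*b/7)*(-12/7 - 2*b/7) = (-12/7 - 2*b/7)²)
-41*S(11) = -164*(6 + 11)²/49 = -164*17²/49 = -164*289/49 = -41*1156/49 = -47396/49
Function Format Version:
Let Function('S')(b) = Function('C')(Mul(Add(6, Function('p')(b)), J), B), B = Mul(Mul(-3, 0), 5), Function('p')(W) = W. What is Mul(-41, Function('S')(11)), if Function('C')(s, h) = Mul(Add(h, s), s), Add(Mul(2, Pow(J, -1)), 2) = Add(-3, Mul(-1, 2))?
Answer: Rational(-47396, 49) ≈ -967.27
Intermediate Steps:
J = Rational(-2, 7) (J = Mul(2, Pow(Add(-2, Add(-3, Mul(-1, 2))), -1)) = Mul(2, Pow(Add(-2, Add(-3, -2)), -1)) = Mul(2, Pow(Add(-2, -5), -1)) = Mul(2, Pow(-7, -1)) = Mul(2, Rational(-1, 7)) = Rational(-2, 7) ≈ -0.28571)
B = 0 (B = Mul(0, 5) = 0)
Function('C')(s, h) = Mul(s, Add(h, s))
Function('S')(b) = Pow(Add(Rational(-12, 7), Mul(Rational(-2, 7), b)), 2) (Function('S')(b) = Mul(Mul(Add(6, b), Rational(-2, 7)), Add(0, Mul(Add(6, b), Rational(-2, 7)))) = Mul(Add(Rational(-12, 7), Mul(Rational(-2, 7), b)), Add(0, Add(Rational(-12, 7), Mul(Rational(-2, 7), b)))) = Mul(Add(Rational(-12, 7), Mul(Rational(-2, 7), b)), Add(Rational(-12, 7), Mul(Rational(-2, 7), b))) = Pow(Add(Rational(-12, 7), Mul(Rational(-2, 7), b)), 2))
Mul(-41, Function('S')(11)) = Mul(-41, Mul(Rational(4, 49), Pow(Add(6, 11), 2))) = Mul(-41, Mul(Rational(4, 49), Pow(17, 2))) = Mul(-41, Mul(Rational(4, 49), 289)) = Mul(-41, Rational(1156, 49)) = Rational(-47396, 49)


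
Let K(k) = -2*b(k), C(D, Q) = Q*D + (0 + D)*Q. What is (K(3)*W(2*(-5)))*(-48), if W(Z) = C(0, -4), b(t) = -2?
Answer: 0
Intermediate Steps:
C(D, Q) = 2*D*Q (C(D, Q) = D*Q + D*Q = 2*D*Q)
W(Z) = 0 (W(Z) = 2*0*(-4) = 0)
K(k) = 4 (K(k) = -2*(-2) = 4)
(K(3)*W(2*(-5)))*(-48) = (4*0)*(-48) = 0*(-48) = 0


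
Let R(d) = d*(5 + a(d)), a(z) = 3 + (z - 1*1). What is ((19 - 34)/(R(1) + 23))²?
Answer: 225/961 ≈ 0.23413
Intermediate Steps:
a(z) = 2 + z (a(z) = 3 + (z - 1) = 3 + (-1 + z) = 2 + z)
R(d) = d*(7 + d) (R(d) = d*(5 + (2 + d)) = d*(7 + d))
((19 - 34)/(R(1) + 23))² = ((19 - 34)/(1*(7 + 1) + 23))² = (-15/(1*8 + 23))² = (-15/(8 + 23))² = (-15/31)² = 225/961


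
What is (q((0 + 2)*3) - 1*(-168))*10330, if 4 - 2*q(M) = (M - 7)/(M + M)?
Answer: 21078365/12 ≈ 1.7565e+6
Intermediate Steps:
q(M) = 2 - (-7 + M)/(4*M) (q(M) = 2 - (M - 7)/(2*(M + M)) = 2 - (-7 + M)/(2*(2*M)) = 2 - (-7 + M)*1/(2*M)/2 = 2 - (-7 + M)/(4*M))
(q((0 + 2)*3) - 1*(-168))*10330 = (7*(1 + (0 + 2)*3)/(4*(((0 + 2)*3))) - 1*(-168))*10330 = (7*(1 + 2*3)/(4*((2*3))) + 168)*10330 = ((7/4)*(1 + 6)/6 + 168)*10330 = ((7/4)*(⅙)*7 + 168)*10330 = (49/24 + 168)*10330 = (4081/24)*10330 = 21078365/12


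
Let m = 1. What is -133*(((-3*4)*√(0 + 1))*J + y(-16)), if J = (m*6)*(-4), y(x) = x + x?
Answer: -34048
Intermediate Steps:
y(x) = 2*x
J = -24 (J = (1*6)*(-4) = 6*(-4) = -24)
-133*(((-3*4)*√(0 + 1))*J + y(-16)) = -133*(((-3*4)*√(0 + 1))*(-24) + 2*(-16)) = -133*(-12*√1*(-24) - 32) = -133*(-12*1*(-24) - 32) = -133*(-12*(-24) - 32) = -133*(288 - 32) = -133*256 = -34048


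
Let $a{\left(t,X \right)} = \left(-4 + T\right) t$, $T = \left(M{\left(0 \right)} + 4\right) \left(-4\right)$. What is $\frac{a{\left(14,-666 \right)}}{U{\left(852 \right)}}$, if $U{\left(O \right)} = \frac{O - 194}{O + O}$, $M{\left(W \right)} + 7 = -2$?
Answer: $\frac{27264}{47} \approx 580.08$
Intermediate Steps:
$M{\left(W \right)} = -9$ ($M{\left(W \right)} = -7 - 2 = -9$)
$T = 20$ ($T = \left(-9 + 4\right) \left(-4\right) = \left(-5\right) \left(-4\right) = 20$)
$a{\left(t,X \right)} = 16 t$ ($a{\left(t,X \right)} = \left(-4 + 20\right) t = 16 t$)
$U{\left(O \right)} = \frac{-194 + O}{2 O}$
$\frac{a{\left(14,-666 \right)}}{U{\left(852 \right)}} = \frac{16 \cdot 14}{\frac{1}{2} \cdot \frac{1}{852} \left(-194 + 852\right)} = \frac{224}{\frac{1}{2} \cdot \frac{1}{852} \cdot 658} = \frac{224}{\frac{329}{852}} = 224 \cdot \frac{852}{329} = \frac{27264}{47}$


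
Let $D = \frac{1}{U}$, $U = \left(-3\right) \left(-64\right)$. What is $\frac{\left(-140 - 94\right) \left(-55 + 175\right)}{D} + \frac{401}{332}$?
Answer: $- \frac{1789931119}{332} \approx -5.3914 \cdot 10^{6}$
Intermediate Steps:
$U = 192$
$D = \frac{1}{192} \approx 0.0052083$
$\frac{\left(-140 - 94\right) \left(-55 + 175\right)}{D} + \frac{401}{332} = \left(-140 - 94\right) \left(-55 + 175\right) \frac{1}{\frac{1}{192}} + \frac{401}{332} = \left(-234\right) 120 \cdot 192 + 401 \cdot \frac{1}{332} = \left(-28080\right) 192 + \frac{401}{332} = -5391360 + \frac{401}{332} = - \frac{1789931119}{332}$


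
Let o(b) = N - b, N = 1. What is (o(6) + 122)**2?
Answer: 13689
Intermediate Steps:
o(b) = 1 - b
(o(6) + 122)**2 = ((1 - 1*6) + 122)**2 = ((1 - 6) + 122)**2 = (-5 + 122)**2 = 117**2 = 13689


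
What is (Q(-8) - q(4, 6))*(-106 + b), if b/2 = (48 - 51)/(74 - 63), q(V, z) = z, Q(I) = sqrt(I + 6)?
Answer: 7032/11 - 1172*I*sqrt(2)/11 ≈ 639.27 - 150.68*I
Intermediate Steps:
Q(I) = sqrt(6 + I)
b = -6/11 (b = 2*((48 - 51)/(74 - 63)) = 2*(-3/11) = -6/11 ≈ -0.54545)
(Q(-8) - q(4, 6))*(-106 + b) = (sqrt(6 - 8) - 1*6)*(-106 - 6/11) = (sqrt(-2) - 6)*(-1172/11) = (I*sqrt(2) - 6)*(-1172/11) = (-6 + I*sqrt(2))*(-1172/11) = 7032/11 - 1172*I*sqrt(2)/11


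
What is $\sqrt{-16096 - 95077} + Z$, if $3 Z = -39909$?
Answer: $-13303 + i \sqrt{111173} \approx -13303.0 + 333.43 i$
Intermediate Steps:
$Z = -13303$ ($Z = \frac{1}{3} \left(-39909\right) = -13303$)
$\sqrt{-16096 - 95077} + Z = \sqrt{-16096 - 95077} - 13303 = \sqrt{-111173} - 13303 = i \sqrt{111173} - 13303 = -13303 + i \sqrt{111173}$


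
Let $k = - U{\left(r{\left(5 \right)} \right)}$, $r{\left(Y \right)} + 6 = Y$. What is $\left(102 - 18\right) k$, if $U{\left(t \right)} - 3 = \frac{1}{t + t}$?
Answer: $-210$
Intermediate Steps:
$r{\left(Y \right)} = -6 + Y$
$U{\left(t \right)} = 3 + \frac{1}{2 t}$ ($U{\left(t \right)} = 3 + \frac{1}{t + t} = 3 + \frac{1}{2 t}$)
$k = - \frac{5}{2}$ ($k = - (3 + \frac{1}{2 \left(-6 + 5\right)}) = - (3 + \frac{1}{2 \left(-1\right)}) = - (3 + \frac{1}{2} \left(-1\right)) = - (3 - \frac{1}{2}) = \left(-1\right) \frac{5}{2} = - \frac{5}{2} \approx -2.5$)
$\left(102 - 18\right) k = \left(102 - 18\right) \left(- \frac{5}{2}\right) = 84 \left(- \frac{5}{2}\right) = -210$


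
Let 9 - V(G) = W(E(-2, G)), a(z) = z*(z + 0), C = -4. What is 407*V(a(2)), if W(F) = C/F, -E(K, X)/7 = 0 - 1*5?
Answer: 129833/35 ≈ 3709.5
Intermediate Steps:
E(K, X) = 35 (E(K, X) = -7*(0 - 1*5) = -7*(0 - 5) = -7*(-5) = 35)
a(z) = z² (a(z) = z*z = z²)
W(F) = -4/F
V(G) = 319/35 (V(G) = 9 - (-4)/35 = 9 - 1*(-4/35) = 9 + 4/35 = 319/35)
407*V(a(2)) = 407*(319/35) = 129833/35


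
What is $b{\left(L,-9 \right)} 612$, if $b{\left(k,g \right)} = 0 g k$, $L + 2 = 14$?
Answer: $0$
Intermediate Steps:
$L = 12$ ($L = -2 + 14 = 12$)
$b{\left(k,g \right)} = 0$ ($b{\left(k,g \right)} = 0 k = 0$)
$b{\left(L,-9 \right)} 612 = 0 \cdot 612 = 0$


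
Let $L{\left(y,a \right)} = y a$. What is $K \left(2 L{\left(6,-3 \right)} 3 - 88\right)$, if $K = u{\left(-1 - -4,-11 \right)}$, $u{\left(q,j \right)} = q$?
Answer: $-588$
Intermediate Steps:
$K = 3$ ($K = -1 - -4 = -1 + 4 = 3$)
$L{\left(y,a \right)} = a y$
$K \left(2 L{\left(6,-3 \right)} 3 - 88\right) = 3 \left(2 \left(\left(-3\right) 6\right) 3 - 88\right) = 3 \left(2 \left(-18\right) 3 - 88\right) = 3 \left(\left(-36\right) 3 - 88\right) = 3 \left(-108 - 88\right) = 3 \left(-196\right) = -588$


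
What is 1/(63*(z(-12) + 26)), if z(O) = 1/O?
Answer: 4/6531 ≈ 0.00061246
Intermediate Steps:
z(O) = 1/O
1/(63*(z(-12) + 26)) = 1/(63*(1/(-12) + 26)) = 1/(63*(-1/12 + 26)) = 1/(63*(311/12)) = 1/(6531/4) = 4/6531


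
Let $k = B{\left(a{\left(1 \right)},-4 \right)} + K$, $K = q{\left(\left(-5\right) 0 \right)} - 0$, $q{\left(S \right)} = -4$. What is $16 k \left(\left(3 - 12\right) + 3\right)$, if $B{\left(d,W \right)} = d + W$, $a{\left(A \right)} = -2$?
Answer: $960$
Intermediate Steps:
$B{\left(d,W \right)} = W + d$
$K = -4$ ($K = -4 - 0 = -4 + 0 = -4$)
$k = -10$ ($k = \left(-4 - 2\right) - 4 = -6 - 4 = -10$)
$16 k \left(\left(3 - 12\right) + 3\right) = 16 \left(-10\right) \left(\left(3 - 12\right) + 3\right) = - 160 \left(-9 + 3\right) = \left(-160\right) \left(-6\right) = 960$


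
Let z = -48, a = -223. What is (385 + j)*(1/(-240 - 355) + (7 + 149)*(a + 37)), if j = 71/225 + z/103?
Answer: -153980329172648/13789125 ≈ -1.1167e+7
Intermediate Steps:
j = -3487/23175 (j = 71/225 - 48/103 = -3487/23175 ≈ -0.15046)
(385 + j)*(1/(-240 - 355) + (7 + 149)*(a + 37)) = (385 - 3487/23175)*(1/(-240 - 355) + (7 + 149)*(-223 + 37)) = 8918888*(1/(-595) + 156*(-186))/23175 = 8918888*(-1/595 - 29016)/23175 = (8918888/23175)*(-17264521/595) = -153980329172648/13789125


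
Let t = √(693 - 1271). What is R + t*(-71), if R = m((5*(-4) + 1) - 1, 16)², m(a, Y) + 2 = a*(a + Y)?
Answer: 6084 - 1207*I*√2 ≈ 6084.0 - 1707.0*I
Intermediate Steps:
t = 17*I*√2 (t = √(-578) = 17*I*√2 ≈ 24.042*I)
m(a, Y) = -2 + a*(Y + a) (m(a, Y) = -2 + a*(a + Y) = -2 + a*(Y + a))
R = 6084 (R = (-2 + ((5*(-4) + 1) - 1)² + 16*((5*(-4) + 1) - 1))² = (-2 + ((-20 + 1) - 1)² + 16*((-20 + 1) - 1))² = (-2 + (-19 - 1)² + 16*(-19 - 1))² = (-2 + (-20)² + 16*(-20))² = (-2 + 400 - 320)² = 78² = 6084)
R + t*(-71) = 6084 + (17*I*√2)*(-71) = 6084 - 1207*I*√2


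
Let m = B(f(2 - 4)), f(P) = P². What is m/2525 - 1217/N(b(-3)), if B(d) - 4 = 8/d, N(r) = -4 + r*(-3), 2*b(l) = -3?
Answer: -6145844/2525 ≈ -2434.0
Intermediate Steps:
b(l) = -3/2 (b(l) = (½)*(-3) = -3/2)
N(r) = -4 - 3*r
B(d) = 4 + 8/d
m = 6 (m = 4 + 8/((2 - 4)²) = 4 + 8/((-2)²) = 4 + 8/4 = 4 + 8*(¼) = 4 + 2 = 6)
m/2525 - 1217/N(b(-3)) = 6/2525 - 1217/(-4 - 3*(-3/2)) = 6*(1/2525) - 1217/(-4 + 9/2) = 6/2525 - 1217/½ = 6/2525 - 1217*2 = 6/2525 - 2434 = -6145844/2525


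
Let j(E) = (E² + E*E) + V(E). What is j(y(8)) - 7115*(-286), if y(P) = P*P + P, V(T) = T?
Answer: 2045330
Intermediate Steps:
y(P) = P + P² (y(P) = P² + P = P + P²)
j(E) = E + 2*E² (j(E) = (E² + E*E) + E = (E² + E²) + E = 2*E² + E = E + 2*E²)
j(y(8)) - 7115*(-286) = (8*(1 + 8))*(1 + 2*(8*(1 + 8))) - 7115*(-286) = (8*9)*(1 + 2*(8*9)) + 2034890 = 72*(1 + 2*72) + 2034890 = 72*(1 + 144) + 2034890 = 72*145 + 2034890 = 10440 + 2034890 = 2045330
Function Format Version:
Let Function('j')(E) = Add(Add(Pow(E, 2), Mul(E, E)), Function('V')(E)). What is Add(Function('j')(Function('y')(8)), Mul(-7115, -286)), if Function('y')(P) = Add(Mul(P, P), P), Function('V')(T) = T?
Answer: 2045330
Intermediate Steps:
Function('y')(P) = Add(P, Pow(P, 2)) (Function('y')(P) = Add(Pow(P, 2), P) = Add(P, Pow(P, 2)))
Function('j')(E) = Add(E, Mul(2, Pow(E, 2))) (Function('j')(E) = Add(Add(Pow(E, 2), Mul(E, E)), E) = Add(Add(Pow(E, 2), Pow(E, 2)), E) = Add(Mul(2, Pow(E, 2)), E) = Add(E, Mul(2, Pow(E, 2))))
Add(Function('j')(Function('y')(8)), Mul(-7115, -286)) = Add(Mul(Mul(8, Add(1, 8)), Add(1, Mul(2, Mul(8, Add(1, 8))))), Mul(-7115, -286)) = Add(Mul(Mul(8, 9), Add(1, Mul(2, Mul(8, 9)))), 2034890) = Add(Mul(72, Add(1, Mul(2, 72))), 2034890) = Add(Mul(72, Add(1, 144)), 2034890) = Add(Mul(72, 145), 2034890) = Add(10440, 2034890) = 2045330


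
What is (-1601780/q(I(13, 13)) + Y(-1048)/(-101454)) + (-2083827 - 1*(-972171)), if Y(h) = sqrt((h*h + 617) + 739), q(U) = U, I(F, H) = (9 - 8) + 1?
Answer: -1912546 - sqrt(274915)/50727 ≈ -1.9125e+6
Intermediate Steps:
I(F, H) = 2 (I(F, H) = 1 + 1 = 2)
Y(h) = sqrt(1356 + h**2) (Y(h) = sqrt((h**2 + 617) + 739) = sqrt((617 + h**2) + 739) = sqrt(1356 + h**2))
(-1601780/q(I(13, 13)) + Y(-1048)/(-101454)) + (-2083827 - 1*(-972171)) = (-1601780/2 + sqrt(1356 + (-1048)**2)/(-101454)) + (-2083827 - 1*(-972171)) = (-1601780*1/2 + sqrt(1356 + 1098304)*(-1/101454)) + (-2083827 + 972171) = (-800890 + sqrt(1099660)*(-1/101454)) - 1111656 = (-800890 + (2*sqrt(274915))*(-1/101454)) - 1111656 = (-800890 - sqrt(274915)/50727) - 1111656 = -1912546 - sqrt(274915)/50727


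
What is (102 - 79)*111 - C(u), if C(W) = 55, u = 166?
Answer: 2498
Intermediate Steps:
(102 - 79)*111 - C(u) = (102 - 79)*111 - 1*55 = 23*111 - 55 = 2553 - 55 = 2498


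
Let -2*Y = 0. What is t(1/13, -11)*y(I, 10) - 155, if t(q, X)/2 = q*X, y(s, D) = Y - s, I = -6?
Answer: -2147/13 ≈ -165.15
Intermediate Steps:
Y = 0 (Y = -½*0 = 0)
y(s, D) = -s (y(s, D) = 0 - s = -s)
t(q, X) = 2*X*q (t(q, X) = 2*(q*X) = 2*(X*q) = 2*X*q)
t(1/13, -11)*y(I, 10) - 155 = (2*(-11)*(1/13))*(-1*(-6)) - 155 = (2*(-11)*(1*(1/13)))*6 - 155 = (2*(-11)*(1/13))*6 - 155 = -22/13*6 - 155 = -132/13 - 155 = -2147/13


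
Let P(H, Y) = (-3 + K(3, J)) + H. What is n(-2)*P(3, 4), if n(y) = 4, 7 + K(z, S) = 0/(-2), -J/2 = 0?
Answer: -28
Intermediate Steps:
J = 0 (J = -2*0 = 0)
K(z, S) = -7 (K(z, S) = -7 + 0/(-2) = -7 + 0*(-½) = -7 + 0 = -7)
P(H, Y) = -10 + H (P(H, Y) = (-3 - 7) + H = -10 + H)
n(-2)*P(3, 4) = 4*(-10 + 3) = 4*(-7) = -28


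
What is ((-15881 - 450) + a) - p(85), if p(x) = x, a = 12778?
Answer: -3638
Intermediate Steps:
((-15881 - 450) + a) - p(85) = ((-15881 - 450) + 12778) - 1*85 = (-16331 + 12778) - 85 = -3553 - 85 = -3638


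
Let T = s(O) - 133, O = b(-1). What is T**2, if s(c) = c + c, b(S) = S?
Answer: 18225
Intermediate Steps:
O = -1
s(c) = 2*c
T = -135 (T = 2*(-1) - 133 = -2 - 133 = -135)
T**2 = (-135)**2 = 18225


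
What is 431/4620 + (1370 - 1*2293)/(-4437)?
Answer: 2058869/6832980 ≈ 0.30131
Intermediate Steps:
431/4620 + (1370 - 1*2293)/(-4437) = 431*(1/4620) + (1370 - 2293)*(-1/4437) = 431/4620 - 923*(-1/4437) = 431/4620 + 923/4437 = 2058869/6832980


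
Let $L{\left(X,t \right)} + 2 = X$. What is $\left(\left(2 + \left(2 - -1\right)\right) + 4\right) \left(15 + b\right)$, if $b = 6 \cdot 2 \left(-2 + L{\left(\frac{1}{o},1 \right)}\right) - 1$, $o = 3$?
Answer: $-270$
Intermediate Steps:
$L{\left(X,t \right)} = -2 + X$
$b = -45$ ($b = 6 \cdot 2 \left(-2 - \left(2 - \frac{1}{3}\right)\right) - 1 = 6 \cdot 2 \left(-2 + \left(-2 + \frac{1}{3}\right)\right) - 1 = 6 \cdot 2 \left(-2 - \frac{5}{3}\right) - 1 = 6 \cdot 2 \left(- \frac{11}{3}\right) - 1 = 6 \left(- \frac{22}{3}\right) - 1 = -44 - 1 = -45$)
$\left(\left(2 + \left(2 - -1\right)\right) + 4\right) \left(15 + b\right) = \left(\left(2 + \left(2 - -1\right)\right) + 4\right) \left(15 - 45\right) = \left(\left(2 + \left(2 + 1\right)\right) + 4\right) \left(-30\right) = \left(\left(2 + 3\right) + 4\right) \left(-30\right) = \left(5 + 4\right) \left(-30\right) = 9 \left(-30\right) = -270$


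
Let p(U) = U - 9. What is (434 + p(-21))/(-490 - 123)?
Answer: -404/613 ≈ -0.65905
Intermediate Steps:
p(U) = -9 + U
(434 + p(-21))/(-490 - 123) = (434 + (-9 - 21))/(-490 - 123) = (434 - 30)/(-613) = 404*(-1/613) = -404/613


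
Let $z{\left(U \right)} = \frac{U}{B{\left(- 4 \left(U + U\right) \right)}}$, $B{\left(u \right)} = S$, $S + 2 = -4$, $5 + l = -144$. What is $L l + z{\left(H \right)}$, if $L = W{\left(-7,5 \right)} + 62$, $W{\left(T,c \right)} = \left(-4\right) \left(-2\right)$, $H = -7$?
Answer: $- \frac{62573}{6} \approx -10429.0$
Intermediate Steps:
$l = -149$ ($l = -5 - 144 = -149$)
$S = -6$ ($S = -2 - 4 = -6$)
$W{\left(T,c \right)} = 8$
$B{\left(u \right)} = -6$
$z{\left(U \right)} = - \frac{U}{6}$ ($z{\left(U \right)} = \frac{U}{-6} = U \left(- \frac{1}{6}\right) = - \frac{U}{6}$)
$L = 70$ ($L = 8 + 62 = 70$)
$L l + z{\left(H \right)} = 70 \left(-149\right) - - \frac{7}{6} = -10430 + \frac{7}{6} = - \frac{62573}{6}$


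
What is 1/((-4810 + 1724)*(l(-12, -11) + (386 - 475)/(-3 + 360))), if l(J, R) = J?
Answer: 357/13495078 ≈ 2.6454e-5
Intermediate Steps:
1/((-4810 + 1724)*(l(-12, -11) + (386 - 475)/(-3 + 360))) = 1/((-4810 + 1724)*(-12 + (386 - 475)/(-3 + 360))) = 1/((-3086)*(-12 - 89/357)) = -1/(3086*(-12 - 89*1/357)) = -1/(3086*(-12 - 89/357)) = -1/(3086*(-4373/357)) = -1/3086*(-357/4373) = 357/13495078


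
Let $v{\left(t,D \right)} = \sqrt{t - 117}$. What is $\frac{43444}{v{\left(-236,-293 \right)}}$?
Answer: $- \frac{43444 i \sqrt{353}}{353} \approx - 2312.3 i$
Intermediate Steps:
$v{\left(t,D \right)} = \sqrt{-117 + t}$
$\frac{43444}{v{\left(-236,-293 \right)}} = \frac{43444}{\sqrt{-117 - 236}} = \frac{43444}{\sqrt{-353}} = \frac{43444}{i \sqrt{353}} = 43444 \left(- \frac{i \sqrt{353}}{353}\right) = - \frac{43444 i \sqrt{353}}{353}$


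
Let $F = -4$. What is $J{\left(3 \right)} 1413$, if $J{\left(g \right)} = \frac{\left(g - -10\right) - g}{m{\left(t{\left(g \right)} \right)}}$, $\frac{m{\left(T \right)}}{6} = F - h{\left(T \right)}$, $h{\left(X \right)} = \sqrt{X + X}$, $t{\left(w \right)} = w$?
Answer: $-942 + \frac{471 \sqrt{6}}{2} \approx -365.15$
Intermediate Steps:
$h{\left(X \right)} = \sqrt{2} \sqrt{X}$ ($h{\left(X \right)} = \sqrt{2 X} = \sqrt{2} \sqrt{X}$)
$m{\left(T \right)} = -24 - 6 \sqrt{2} \sqrt{T}$ ($m{\left(T \right)} = 6 \left(-4 - \sqrt{2} \sqrt{T}\right) = -24 - 6 \sqrt{2} \sqrt{T}$)
$J{\left(g \right)} = \frac{10}{-24 - 6 \sqrt{2} \sqrt{g}}$ ($J{\left(g \right)} = \frac{\left(g - -10\right) - g}{-24 - 6 \sqrt{2} \sqrt{g}} = \frac{\left(g + 10\right) - g}{-24 - 6 \sqrt{2} \sqrt{g}} = \frac{\left(10 + g\right) - g}{-24 - 6 \sqrt{2} \sqrt{g}} = \frac{10}{-24 - 6 \sqrt{2} \sqrt{g}}$)
$J{\left(3 \right)} 1413 = - \frac{5}{12 + 3 \sqrt{2} \sqrt{3}} \cdot 1413 = - \frac{5}{12 + 3 \sqrt{6}} \cdot 1413 = - \frac{7065}{12 + 3 \sqrt{6}}$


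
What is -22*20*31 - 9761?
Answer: -23401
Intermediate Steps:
-22*20*31 - 9761 = -440*31 - 9761 = -13640 - 9761 = -23401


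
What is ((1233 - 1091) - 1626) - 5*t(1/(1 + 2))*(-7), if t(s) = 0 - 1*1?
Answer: -1519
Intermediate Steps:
t(s) = -1 (t(s) = 0 - 1 = -1)
((1233 - 1091) - 1626) - 5*t(1/(1 + 2))*(-7) = ((1233 - 1091) - 1626) - 5*(-1)*(-7) = (142 - 1626) - (-5)*(-7) = -1484 - 1*35 = -1484 - 35 = -1519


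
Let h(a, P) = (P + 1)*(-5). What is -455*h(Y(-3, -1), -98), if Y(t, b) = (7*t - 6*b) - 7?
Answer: -220675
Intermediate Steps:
Y(t, b) = -7 - 6*b + 7*t (Y(t, b) = (-6*b + 7*t) - 7 = -7 - 6*b + 7*t)
h(a, P) = -5 - 5*P (h(a, P) = (1 + P)*(-5) = -5 - 5*P)
-455*h(Y(-3, -1), -98) = -455*(-5 - 5*(-98)) = -455*(-5 + 490) = -455*485 = -220675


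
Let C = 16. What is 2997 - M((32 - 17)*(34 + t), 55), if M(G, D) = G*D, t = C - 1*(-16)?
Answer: -51453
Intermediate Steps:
t = 32 (t = 16 - 1*(-16) = 16 + 16 = 32)
M(G, D) = D*G
2997 - M((32 - 17)*(34 + t), 55) = 2997 - 55*(32 - 17)*(34 + 32) = 2997 - 55*15*66 = 2997 - 55*990 = 2997 - 1*54450 = 2997 - 54450 = -51453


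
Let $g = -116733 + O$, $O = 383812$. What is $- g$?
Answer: $-267079$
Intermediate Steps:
$g = 267079$ ($g = -116733 + 383812 = 267079$)
$- g = \left(-1\right) 267079 = -267079$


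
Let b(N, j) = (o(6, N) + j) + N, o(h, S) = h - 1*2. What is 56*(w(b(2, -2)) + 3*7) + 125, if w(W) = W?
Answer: 1525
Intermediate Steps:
o(h, S) = -2 + h (o(h, S) = h - 2 = -2 + h)
b(N, j) = 4 + N + j (b(N, j) = ((-2 + 6) + j) + N = (4 + j) + N = 4 + N + j)
56*(w(b(2, -2)) + 3*7) + 125 = 56*((4 + 2 - 2) + 3*7) + 125 = 56*(4 + 21) + 125 = 56*25 + 125 = 1400 + 125 = 1525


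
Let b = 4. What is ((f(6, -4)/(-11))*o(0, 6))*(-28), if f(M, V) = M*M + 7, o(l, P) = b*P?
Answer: 28896/11 ≈ 2626.9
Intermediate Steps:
o(l, P) = 4*P
f(M, V) = 7 + M² (f(M, V) = M² + 7 = 7 + M²)
((f(6, -4)/(-11))*o(0, 6))*(-28) = (((7 + 6²)/(-11))*(4*6))*(-28) = (((7 + 36)*(-1/11))*24)*(-28) = ((43*(-1/11))*24)*(-28) = -43/11*24*(-28) = -1032/11*(-28) = 28896/11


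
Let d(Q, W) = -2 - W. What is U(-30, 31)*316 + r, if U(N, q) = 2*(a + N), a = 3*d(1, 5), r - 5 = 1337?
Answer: -30890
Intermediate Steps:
r = 1342 (r = 5 + 1337 = 1342)
a = -21 (a = 3*(-2 - 1*5) = 3*(-2 - 5) = 3*(-7) = -21)
U(N, q) = -42 + 2*N (U(N, q) = 2*(-21 + N) = -42 + 2*N)
U(-30, 31)*316 + r = (-42 + 2*(-30))*316 + 1342 = (-42 - 60)*316 + 1342 = -102*316 + 1342 = -32232 + 1342 = -30890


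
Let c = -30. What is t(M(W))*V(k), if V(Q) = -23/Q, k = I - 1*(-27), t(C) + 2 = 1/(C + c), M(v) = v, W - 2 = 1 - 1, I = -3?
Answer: 437/224 ≈ 1.9509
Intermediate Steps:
W = 2 (W = 2 + (1 - 1) = 2 + 0 = 2)
t(C) = -2 + 1/(-30 + C) (t(C) = -2 + 1/(C - 30) = -2 + 1/(-30 + C))
k = 24 (k = -3 - 1*(-27) = -3 + 27 = 24)
t(M(W))*V(k) = ((61 - 2*2)/(-30 + 2))*(-23/24) = ((61 - 4)/(-28))*(-23*1/24) = -1/28*57*(-23/24) = -57/28*(-23/24) = 437/224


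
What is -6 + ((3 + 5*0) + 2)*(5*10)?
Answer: 244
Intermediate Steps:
-6 + ((3 + 5*0) + 2)*(5*10) = -6 + ((3 + 0) + 2)*50 = -6 + (3 + 2)*50 = -6 + 5*50 = -6 + 250 = 244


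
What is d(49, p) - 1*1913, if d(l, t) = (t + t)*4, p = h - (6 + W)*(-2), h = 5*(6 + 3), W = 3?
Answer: -1409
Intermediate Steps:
h = 45 (h = 5*9 = 45)
p = 63 (p = 45 - (6 + 3)*(-2) = 45 - 9*(-2) = 45 - 1*(-18) = 45 + 18 = 63)
d(l, t) = 8*t (d(l, t) = (2*t)*4 = 8*t)
d(49, p) - 1*1913 = 8*63 - 1*1913 = 504 - 1913 = -1409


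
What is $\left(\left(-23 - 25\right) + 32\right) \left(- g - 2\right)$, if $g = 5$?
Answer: $112$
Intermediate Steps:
$\left(\left(-23 - 25\right) + 32\right) \left(- g - 2\right) = \left(\left(-23 - 25\right) + 32\right) \left(\left(-1\right) 5 - 2\right) = \left(\left(-23 - 25\right) + 32\right) \left(-5 - 2\right) = \left(-48 + 32\right) \left(-7\right) = \left(-16\right) \left(-7\right) = 112$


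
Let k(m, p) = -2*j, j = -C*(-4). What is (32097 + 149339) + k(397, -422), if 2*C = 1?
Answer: 181432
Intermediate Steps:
C = ½ (C = (½)*1 = ½ ≈ 0.50000)
j = 2 (j = -1*½*(-4) = -½*(-4) = 2)
k(m, p) = -4 (k(m, p) = -2*2 = -4)
(32097 + 149339) + k(397, -422) = (32097 + 149339) - 4 = 181436 - 4 = 181432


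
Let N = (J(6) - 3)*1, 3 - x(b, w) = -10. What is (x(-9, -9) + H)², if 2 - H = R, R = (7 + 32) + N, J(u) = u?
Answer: 729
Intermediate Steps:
x(b, w) = 13 (x(b, w) = 3 - 1*(-10) = 3 + 10 = 13)
N = 3 (N = (6 - 3)*1 = 3*1 = 3)
R = 42 (R = (7 + 32) + 3 = 39 + 3 = 42)
H = -40 (H = 2 - 1*42 = 2 - 42 = -40)
(x(-9, -9) + H)² = (13 - 40)² = (-27)² = 729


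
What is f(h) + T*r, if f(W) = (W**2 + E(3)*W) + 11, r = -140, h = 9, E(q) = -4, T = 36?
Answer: -4984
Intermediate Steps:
f(W) = 11 + W**2 - 4*W (f(W) = (W**2 - 4*W) + 11 = 11 + W**2 - 4*W)
f(h) + T*r = (11 + 9**2 - 4*9) + 36*(-140) = (11 + 81 - 36) - 5040 = 56 - 5040 = -4984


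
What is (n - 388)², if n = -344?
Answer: 535824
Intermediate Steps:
(n - 388)² = (-344 - 388)² = (-732)² = 535824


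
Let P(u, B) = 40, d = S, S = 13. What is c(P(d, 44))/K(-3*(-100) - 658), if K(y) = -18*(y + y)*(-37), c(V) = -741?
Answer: 247/158952 ≈ 0.0015539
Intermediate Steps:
d = 13
K(y) = 1332*y (K(y) = -36*y*(-37) = 1332*y)
c(P(d, 44))/K(-3*(-100) - 658) = -741*1/(1332*(-3*(-100) - 658)) = -741*1/(1332*(300 - 658)) = -741/(1332*(-358)) = -741/(-476856) = -741*(-1/476856) = 247/158952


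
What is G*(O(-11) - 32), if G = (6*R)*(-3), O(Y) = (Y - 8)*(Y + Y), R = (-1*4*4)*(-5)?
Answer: -555840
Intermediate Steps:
R = 80 (R = -4*4*(-5) = -16*(-5) = 80)
O(Y) = 2*Y*(-8 + Y) (O(Y) = (-8 + Y)*(2*Y) = 2*Y*(-8 + Y))
G = -1440 (G = (6*80)*(-3) = 480*(-3) = -1440)
G*(O(-11) - 32) = -1440*(2*(-11)*(-8 - 11) - 32) = -1440*(2*(-11)*(-19) - 32) = -1440*(418 - 32) = -1440*386 = -555840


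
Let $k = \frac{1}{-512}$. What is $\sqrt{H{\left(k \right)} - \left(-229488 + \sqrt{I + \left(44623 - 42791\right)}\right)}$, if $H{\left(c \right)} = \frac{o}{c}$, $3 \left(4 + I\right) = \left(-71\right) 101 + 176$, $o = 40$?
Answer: $\frac{\sqrt{1881072 - 3 i \sqrt{4533}}}{3} \approx 457.17 - 0.024545 i$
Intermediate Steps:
$k = - \frac{1}{512} \approx -0.0019531$
$I = - \frac{7007}{3}$ ($I = -4 + \frac{\left(-71\right) 101 + 176}{3} = -4 + \frac{-7171 + 176}{3} = -4 + \frac{1}{3} \left(-6995\right) = -4 - \frac{6995}{3} = - \frac{7007}{3} \approx -2335.7$)
$H{\left(c \right)} = \frac{40}{c}$
$\sqrt{H{\left(k \right)} - \left(-229488 + \sqrt{I + \left(44623 - 42791\right)}\right)} = \sqrt{\frac{40}{- \frac{1}{512}} + \left(229488 - \sqrt{- \frac{7007}{3} + \left(44623 - 42791\right)}\right)} = \sqrt{40 \left(-512\right) + \left(229488 - \sqrt{- \frac{7007}{3} + \left(44623 - 42791\right)}\right)} = \sqrt{-20480 + \left(229488 - \sqrt{- \frac{7007}{3} + 1832}\right)} = \sqrt{-20480 + \left(229488 - \sqrt{- \frac{1511}{3}}\right)} = \sqrt{-20480 + \left(229488 - \frac{i \sqrt{4533}}{3}\right)} = \sqrt{209008 - \frac{i \sqrt{4533}}{3}}$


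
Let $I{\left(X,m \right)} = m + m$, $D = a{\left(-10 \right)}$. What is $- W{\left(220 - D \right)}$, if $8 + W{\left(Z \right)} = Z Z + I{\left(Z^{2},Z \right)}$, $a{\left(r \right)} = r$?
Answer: $-53352$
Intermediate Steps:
$D = -10$
$I{\left(X,m \right)} = 2 m$
$W{\left(Z \right)} = -8 + Z^{2} + 2 Z$ ($W{\left(Z \right)} = -8 + \left(Z Z + 2 Z\right) = -8 + \left(Z^{2} + 2 Z\right) = -8 + Z^{2} + 2 Z$)
$- W{\left(220 - D \right)} = - (-8 + \left(220 - -10\right)^{2} + 2 \left(220 - -10\right)) = - (-8 + \left(220 + 10\right)^{2} + 2 \left(220 + 10\right)) = - (-8 + 230^{2} + 2 \cdot 230) = - (-8 + 52900 + 460) = \left(-1\right) 53352 = -53352$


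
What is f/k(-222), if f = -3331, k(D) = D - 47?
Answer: 3331/269 ≈ 12.383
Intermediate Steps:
k(D) = -47 + D
f/k(-222) = -3331/(-47 - 222) = -3331/(-269) = -3331*(-1/269) = 3331/269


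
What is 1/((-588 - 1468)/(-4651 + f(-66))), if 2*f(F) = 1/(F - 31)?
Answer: 902295/398864 ≈ 2.2622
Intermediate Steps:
f(F) = 1/(2*(-31 + F)) (f(F) = 1/(2*(F - 31)) = 1/(2*(-31 + F)))
1/((-588 - 1468)/(-4651 + f(-66))) = 1/((-588 - 1468)/(-4651 + 1/(2*(-31 - 66)))) = 1/(-2056/(-4651 + (½)/(-97))) = 1/(-2056/(-4651 + (½)*(-1/97))) = 1/(-2056/(-4651 - 1/194)) = 1/(-2056/(-902295/194)) = 1/(-2056*(-194/902295)) = 1/(398864/902295) = 902295/398864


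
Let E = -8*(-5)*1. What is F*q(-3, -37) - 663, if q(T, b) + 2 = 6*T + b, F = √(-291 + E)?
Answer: -663 - 57*I*√251 ≈ -663.0 - 903.05*I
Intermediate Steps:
E = 40 (E = 40*1 = 40)
F = I*√251 (F = √(-291 + 40) = √(-251) = I*√251 ≈ 15.843*I)
q(T, b) = -2 + b + 6*T (q(T, b) = -2 + (6*T + b) = -2 + (b + 6*T) = -2 + b + 6*T)
F*q(-3, -37) - 663 = (I*√251)*(-2 - 37 + 6*(-3)) - 663 = (I*√251)*(-2 - 37 - 18) - 663 = (I*√251)*(-57) - 663 = -57*I*√251 - 663 = -663 - 57*I*√251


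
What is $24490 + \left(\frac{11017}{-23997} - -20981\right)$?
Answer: $\frac{1091156570}{23997} \approx 45471.0$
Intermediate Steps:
$24490 + \left(\frac{11017}{-23997} - -20981\right) = 24490 + \left(11017 \left(- \frac{1}{23997}\right) + 20981\right) = 24490 + \left(- \frac{11017}{23997} + 20981\right) = 24490 + \frac{503470040}{23997} = \frac{1091156570}{23997}$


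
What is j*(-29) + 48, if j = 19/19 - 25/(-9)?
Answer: -554/9 ≈ -61.556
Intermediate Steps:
j = 34/9 (j = 19*(1/19) - 25*(-1/9) = 1 + 25/9 = 34/9 ≈ 3.7778)
j*(-29) + 48 = (34/9)*(-29) + 48 = -986/9 + 48 = -554/9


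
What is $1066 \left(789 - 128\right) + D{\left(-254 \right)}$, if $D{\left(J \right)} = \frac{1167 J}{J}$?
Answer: $705793$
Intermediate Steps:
$D{\left(J \right)} = 1167$
$1066 \left(789 - 128\right) + D{\left(-254 \right)} = 1066 \left(789 - 128\right) + 1167 = 1066 \cdot 661 + 1167 = 704626 + 1167 = 705793$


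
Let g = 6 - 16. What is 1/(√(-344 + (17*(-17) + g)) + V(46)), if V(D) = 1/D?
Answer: 46/1360589 - 2116*I*√643/1360589 ≈ 3.3809e-5 - 0.039436*I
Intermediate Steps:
g = -10
1/(√(-344 + (17*(-17) + g)) + V(46)) = 1/(√(-344 + (17*(-17) - 10)) + 1/46) = 1/(√(-344 + (-289 - 10)) + 1/46) = 1/(√(-344 - 299) + 1/46) = 1/(√(-643) + 1/46) = 1/(I*√643 + 1/46) = 1/(1/46 + I*√643)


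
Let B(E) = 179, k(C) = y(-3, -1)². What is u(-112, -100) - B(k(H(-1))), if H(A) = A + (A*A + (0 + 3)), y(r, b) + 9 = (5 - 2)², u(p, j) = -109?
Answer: -288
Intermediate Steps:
y(r, b) = 0 (y(r, b) = -9 + (5 - 2)² = -9 + 3² = -9 + 9 = 0)
H(A) = 3 + A + A² (H(A) = A + (A² + 3) = A + (3 + A²) = 3 + A + A²)
k(C) = 0 (k(C) = 0² = 0)
u(-112, -100) - B(k(H(-1))) = -109 - 1*179 = -109 - 179 = -288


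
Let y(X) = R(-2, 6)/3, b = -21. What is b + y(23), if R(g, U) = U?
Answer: -19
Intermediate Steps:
y(X) = 2 (y(X) = 6/3 = 6*(⅓) = 2)
b + y(23) = -21 + 2 = -19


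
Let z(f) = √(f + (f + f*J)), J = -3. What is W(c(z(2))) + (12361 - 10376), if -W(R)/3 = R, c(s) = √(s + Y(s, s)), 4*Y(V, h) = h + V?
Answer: 1985 - 3*2^(¾)*√3*√I/2 ≈ 1981.9 - 3.0896*I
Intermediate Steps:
z(f) = √(-f) (z(f) = √(f + (f + f*(-3))) = √(f + (f - 3*f)) = √(f - 2*f) = √(-f))
Y(V, h) = V/4 + h/4 (Y(V, h) = (h + V)/4 = (V + h)/4 = V/4 + h/4)
c(s) = √6*√s/2 (c(s) = √(s + (s/4 + s/4)) = √(s + s/2) = √(3*s/2) = √6*√s/2)
W(R) = -3*R
W(c(z(2))) + (12361 - 10376) = -3*√6*√(√(-1*2))/2 + (12361 - 10376) = -3*√6*√(√(-2))/2 + 1985 = -3*√6*√(I*√2)/2 + 1985 = -3*√6*2^(¼)*√I/2 + 1985 = -3*2^(¾)*√3*√I/2 + 1985 = 1985 - 3*2^(¾)*√3*√I/2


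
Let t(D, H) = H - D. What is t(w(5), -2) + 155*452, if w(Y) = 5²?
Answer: 70033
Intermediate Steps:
w(Y) = 25
t(w(5), -2) + 155*452 = (-2 - 1*25) + 155*452 = (-2 - 25) + 70060 = -27 + 70060 = 70033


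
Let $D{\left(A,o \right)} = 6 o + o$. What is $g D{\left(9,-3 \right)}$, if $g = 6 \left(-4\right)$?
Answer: $504$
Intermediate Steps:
$D{\left(A,o \right)} = 7 o$
$g = -24$
$g D{\left(9,-3 \right)} = - 24 \cdot 7 \left(-3\right) = \left(-24\right) \left(-21\right) = 504$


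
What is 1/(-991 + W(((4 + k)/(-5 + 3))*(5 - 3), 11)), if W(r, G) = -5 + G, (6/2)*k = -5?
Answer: -1/985 ≈ -0.0010152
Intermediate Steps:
k = -5/3 (k = (⅓)*(-5) = -5/3 ≈ -1.6667)
1/(-991 + W(((4 + k)/(-5 + 3))*(5 - 3), 11)) = 1/(-991 + (-5 + 11)) = 1/(-991 + 6) = 1/(-985) = -1/985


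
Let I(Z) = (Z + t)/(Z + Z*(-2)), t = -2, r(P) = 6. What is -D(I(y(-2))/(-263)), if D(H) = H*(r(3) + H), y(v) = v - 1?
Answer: -23695/622521 ≈ -0.038063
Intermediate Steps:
y(v) = -1 + v
I(Z) = -(-2 + Z)/Z (I(Z) = (Z - 2)/(Z + Z*(-2)) = (-2 + Z)/(Z - 2*Z) = (-2 + Z)/((-Z)) = (-2 + Z)*(-1/Z) = -(-2 + Z)/Z)
D(H) = H*(6 + H)
-D(I(y(-2))/(-263)) = -((2 - (-1 - 2))/(-1 - 2))/(-263)*(6 + ((2 - (-1 - 2))/(-1 - 2))/(-263)) = -((2 - 1*(-3))/(-3))*(-1/263)*(6 + ((2 - 1*(-3))/(-3))*(-1/263)) = --(2 + 3)/3*(-1/263)*(6 - (2 + 3)/3*(-1/263)) = --⅓*5*(-1/263)*(6 - ⅓*5*(-1/263)) = -(-5/3*(-1/263))*(6 - 5/3*(-1/263)) = -5*(6 + 5/789)/789 = -5*4739/(789*789) = -1*23695/622521 = -23695/622521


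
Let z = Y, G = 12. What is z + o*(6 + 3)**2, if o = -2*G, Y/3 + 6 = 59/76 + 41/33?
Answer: -1635169/836 ≈ -1955.9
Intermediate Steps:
Y = -9985/836 (Y = -18 + 3*(59/76 + 41/33) = -18 + 3*(5063/2508) = -18 + 5063/836 = -9985/836 ≈ -11.944)
z = -9985/836 ≈ -11.944
o = -24 (o = -2*12 = -24)
z + o*(6 + 3)**2 = -9985/836 - 24*(6 + 3)**2 = -9985/836 - 24*9**2 = -9985/836 - 24*81 = -9985/836 - 1944 = -1635169/836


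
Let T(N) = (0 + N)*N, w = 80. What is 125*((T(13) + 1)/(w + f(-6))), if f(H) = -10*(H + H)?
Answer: 425/4 ≈ 106.25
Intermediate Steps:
f(H) = -20*H
T(N) = N² (T(N) = N*N = N²)
125*((T(13) + 1)/(w + f(-6))) = 125*((13² + 1)/(80 - 20*(-6))) = 125*((169 + 1)/(80 + 120)) = 125*(170/200) = 125*(170*(1/200)) = 125*(17/20) = 425/4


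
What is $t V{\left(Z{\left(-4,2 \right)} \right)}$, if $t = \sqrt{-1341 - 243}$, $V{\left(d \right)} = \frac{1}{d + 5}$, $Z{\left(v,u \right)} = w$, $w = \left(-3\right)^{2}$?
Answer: $\frac{6 i \sqrt{11}}{7} \approx 2.8428 i$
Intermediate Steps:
$w = 9$
$Z{\left(v,u \right)} = 9$
$V{\left(d \right)} = \frac{1}{5 + d}$
$t = 12 i \sqrt{11}$ ($t = \sqrt{-1584} = 12 i \sqrt{11} \approx 39.799 i$)
$t V{\left(Z{\left(-4,2 \right)} \right)} = \frac{12 i \sqrt{11}}{5 + 9} = \frac{12 i \sqrt{11}}{14} = 12 i \sqrt{11} \cdot \frac{1}{14} = \frac{6 i \sqrt{11}}{7}$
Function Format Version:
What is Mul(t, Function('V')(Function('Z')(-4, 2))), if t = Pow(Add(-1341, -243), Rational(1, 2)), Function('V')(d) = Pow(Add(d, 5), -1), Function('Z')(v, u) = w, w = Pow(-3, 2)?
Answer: Mul(Rational(6, 7), I, Pow(11, Rational(1, 2))) ≈ Mul(2.8428, I)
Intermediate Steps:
w = 9
Function('Z')(v, u) = 9
Function('V')(d) = Pow(Add(5, d), -1)
t = Mul(12, I, Pow(11, Rational(1, 2))) (t = Pow(-1584, Rational(1, 2)) = Mul(12, I, Pow(11, Rational(1, 2))) ≈ Mul(39.799, I))
Mul(t, Function('V')(Function('Z')(-4, 2))) = Mul(Mul(12, I, Pow(11, Rational(1, 2))), Pow(Add(5, 9), -1)) = Mul(Mul(12, I, Pow(11, Rational(1, 2))), Pow(14, -1)) = Mul(Mul(12, I, Pow(11, Rational(1, 2))), Rational(1, 14)) = Mul(Rational(6, 7), I, Pow(11, Rational(1, 2)))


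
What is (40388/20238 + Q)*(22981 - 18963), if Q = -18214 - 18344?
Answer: -1486299215744/10119 ≈ -1.4688e+8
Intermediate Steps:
Q = -36558
(40388/20238 + Q)*(22981 - 18963) = (40388/20238 - 36558)*(22981 - 18963) = (40388*(1/20238) - 36558)*4018 = (20194/10119 - 36558)*4018 = -369910208/10119*4018 = -1486299215744/10119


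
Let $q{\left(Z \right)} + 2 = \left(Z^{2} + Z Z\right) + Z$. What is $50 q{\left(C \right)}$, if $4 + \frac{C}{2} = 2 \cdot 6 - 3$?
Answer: $10400$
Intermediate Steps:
$C = 10$ ($C = -8 + 2 \left(2 \cdot 6 - 3\right) = -8 + 2 \left(12 - 3\right) = -8 + 2 \cdot 9 = -8 + 18 = 10$)
$q{\left(Z \right)} = -2 + Z + 2 Z^{2}$ ($q{\left(Z \right)} = -2 + \left(\left(Z^{2} + Z Z\right) + Z\right) = -2 + \left(\left(Z^{2} + Z^{2}\right) + Z\right) = -2 + \left(2 Z^{2} + Z\right) = -2 + \left(Z + 2 Z^{2}\right) = -2 + Z + 2 Z^{2}$)
$50 q{\left(C \right)} = 50 \left(-2 + 10 + 2 \cdot 10^{2}\right) = 50 \left(-2 + 10 + 2 \cdot 100\right) = 50 \left(-2 + 10 + 200\right) = 50 \cdot 208 = 10400$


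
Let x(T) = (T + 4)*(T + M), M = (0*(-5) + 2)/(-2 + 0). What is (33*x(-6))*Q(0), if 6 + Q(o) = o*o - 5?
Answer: -5082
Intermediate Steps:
Q(o) = -11 + o² (Q(o) = -6 + (o*o - 5) = -6 + (o² - 5) = -6 + (-5 + o²) = -11 + o²)
M = -1 (M = (0 + 2)/(-2) = 2*(-½) = -1)
x(T) = (-1 + T)*(4 + T) (x(T) = (T + 4)*(T - 1) = (4 + T)*(-1 + T) = (-1 + T)*(4 + T))
(33*x(-6))*Q(0) = (33*(-4 + (-6)² + 3*(-6)))*(-11 + 0²) = (33*(-4 + 36 - 18))*(-11 + 0) = (33*14)*(-11) = 462*(-11) = -5082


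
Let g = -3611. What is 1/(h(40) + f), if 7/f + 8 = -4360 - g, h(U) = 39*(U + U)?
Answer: 757/2361833 ≈ 0.00032051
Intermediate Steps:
h(U) = 78*U (h(U) = 39*(2*U) = 78*U)
f = -7/757 (f = 7/(-8 + (-4360 - 1*(-3611))) = 7/(-8 + (-4360 + 3611)) = 7/(-8 - 749) = 7/(-757) = 7*(-1/757) = -7/757 ≈ -0.0092470)
1/(h(40) + f) = 1/(78*40 - 7/757) = 1/(3120 - 7/757) = 1/(2361833/757) = 757/2361833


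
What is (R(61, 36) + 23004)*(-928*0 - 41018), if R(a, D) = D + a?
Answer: -947556818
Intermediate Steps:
(R(61, 36) + 23004)*(-928*0 - 41018) = ((36 + 61) + 23004)*(-928*0 - 41018) = (97 + 23004)*(0 - 41018) = 23101*(-41018) = -947556818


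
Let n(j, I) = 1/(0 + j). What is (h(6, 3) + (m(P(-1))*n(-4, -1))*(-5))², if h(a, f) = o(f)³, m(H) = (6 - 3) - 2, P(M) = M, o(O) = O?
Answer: 12769/16 ≈ 798.06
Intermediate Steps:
n(j, I) = 1/j
m(H) = 1 (m(H) = 3 - 2 = 1)
h(a, f) = f³
(h(6, 3) + (m(P(-1))*n(-4, -1))*(-5))² = (3³ + (1/(-4))*(-5))² = (27 + (1*(-¼))*(-5))² = (27 - ¼*(-5))² = (27 + 5/4)² = (113/4)² = 12769/16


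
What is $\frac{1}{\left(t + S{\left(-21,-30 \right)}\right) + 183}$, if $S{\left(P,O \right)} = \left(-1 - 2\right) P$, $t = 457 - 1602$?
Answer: $- \frac{1}{899} \approx -0.0011123$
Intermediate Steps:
$t = -1145$ ($t = 457 - 1602 = -1145$)
$S{\left(P,O \right)} = - 3 P$
$\frac{1}{\left(t + S{\left(-21,-30 \right)}\right) + 183} = \frac{1}{\left(-1145 - -63\right) + 183} = \frac{1}{\left(-1145 + 63\right) + 183} = \frac{1}{-1082 + 183} = \frac{1}{-899} = - \frac{1}{899}$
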